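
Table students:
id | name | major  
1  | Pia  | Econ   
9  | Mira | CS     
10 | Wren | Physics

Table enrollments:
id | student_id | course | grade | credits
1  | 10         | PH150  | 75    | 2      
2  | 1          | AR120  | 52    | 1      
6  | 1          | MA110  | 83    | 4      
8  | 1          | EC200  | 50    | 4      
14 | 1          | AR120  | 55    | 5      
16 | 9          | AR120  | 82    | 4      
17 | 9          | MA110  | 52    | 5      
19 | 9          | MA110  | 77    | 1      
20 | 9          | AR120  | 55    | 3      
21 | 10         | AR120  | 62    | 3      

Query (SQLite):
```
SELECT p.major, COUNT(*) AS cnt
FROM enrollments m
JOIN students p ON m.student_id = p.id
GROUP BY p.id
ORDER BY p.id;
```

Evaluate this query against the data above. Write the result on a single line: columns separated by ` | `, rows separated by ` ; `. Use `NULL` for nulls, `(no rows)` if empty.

Econ | 4 ; CS | 4 ; Physics | 2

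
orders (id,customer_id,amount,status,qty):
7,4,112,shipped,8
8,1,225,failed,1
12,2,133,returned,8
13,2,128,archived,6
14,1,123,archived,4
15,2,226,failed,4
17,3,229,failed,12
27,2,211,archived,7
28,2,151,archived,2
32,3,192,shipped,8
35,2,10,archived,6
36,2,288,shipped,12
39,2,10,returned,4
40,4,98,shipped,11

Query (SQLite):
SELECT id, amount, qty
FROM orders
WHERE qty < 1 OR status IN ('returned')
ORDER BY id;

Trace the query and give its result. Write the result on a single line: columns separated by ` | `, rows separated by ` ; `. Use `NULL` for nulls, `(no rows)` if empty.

12 | 133 | 8 ; 39 | 10 | 4

qty < 1: ids { }
status IN ('returned'): ids {12, 39}
Combine with OR.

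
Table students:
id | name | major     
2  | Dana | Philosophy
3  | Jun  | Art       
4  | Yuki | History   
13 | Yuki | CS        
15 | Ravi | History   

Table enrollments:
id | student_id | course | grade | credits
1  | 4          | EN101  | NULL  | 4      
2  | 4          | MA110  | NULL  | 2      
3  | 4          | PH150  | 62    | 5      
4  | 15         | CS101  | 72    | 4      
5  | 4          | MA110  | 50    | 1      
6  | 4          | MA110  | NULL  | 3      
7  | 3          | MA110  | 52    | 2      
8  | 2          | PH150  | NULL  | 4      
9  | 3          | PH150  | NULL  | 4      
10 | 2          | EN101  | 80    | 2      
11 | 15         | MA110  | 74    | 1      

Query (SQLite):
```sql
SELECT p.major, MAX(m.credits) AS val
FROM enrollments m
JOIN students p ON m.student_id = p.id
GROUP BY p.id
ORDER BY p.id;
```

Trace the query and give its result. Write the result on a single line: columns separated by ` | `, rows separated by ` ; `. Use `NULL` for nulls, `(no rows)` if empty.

Philosophy | 4 ; Art | 4 ; History | 5 ; History | 4

Join each enrollments row to its students via student_id.
Group joined rows by students.id; compute MAX(m.credits) per group.
  2: ids {8, 10} → MAX(m.credits)=4
  3: ids {7, 9} → MAX(m.credits)=4
  4: ids {1, 2, 3, 5, 6} → MAX(m.credits)=5
  15: ids {4, 11} → MAX(m.credits)=4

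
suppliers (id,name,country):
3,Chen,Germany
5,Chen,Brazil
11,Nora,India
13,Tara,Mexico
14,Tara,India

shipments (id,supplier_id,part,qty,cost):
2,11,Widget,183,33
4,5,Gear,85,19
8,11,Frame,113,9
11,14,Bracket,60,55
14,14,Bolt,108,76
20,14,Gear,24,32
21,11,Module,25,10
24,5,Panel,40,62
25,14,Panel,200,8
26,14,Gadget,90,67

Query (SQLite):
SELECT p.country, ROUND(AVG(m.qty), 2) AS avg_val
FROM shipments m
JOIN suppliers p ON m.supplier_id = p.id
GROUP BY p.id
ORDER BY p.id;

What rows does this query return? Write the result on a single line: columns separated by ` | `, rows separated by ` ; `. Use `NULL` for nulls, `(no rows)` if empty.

Brazil | 62.5 ; India | 107 ; India | 96.4

Join each shipments row to its suppliers via supplier_id.
Group joined rows by suppliers.id; compute ROUND(AVG(m.qty), 2) per group.
  5: ids {4, 24} → ROUND(AVG(m.qty), 2)=62.5
  11: ids {2, 8, 21} → ROUND(AVG(m.qty), 2)=107
  14: ids {11, 14, 20, 25, 26} → ROUND(AVG(m.qty), 2)=96.4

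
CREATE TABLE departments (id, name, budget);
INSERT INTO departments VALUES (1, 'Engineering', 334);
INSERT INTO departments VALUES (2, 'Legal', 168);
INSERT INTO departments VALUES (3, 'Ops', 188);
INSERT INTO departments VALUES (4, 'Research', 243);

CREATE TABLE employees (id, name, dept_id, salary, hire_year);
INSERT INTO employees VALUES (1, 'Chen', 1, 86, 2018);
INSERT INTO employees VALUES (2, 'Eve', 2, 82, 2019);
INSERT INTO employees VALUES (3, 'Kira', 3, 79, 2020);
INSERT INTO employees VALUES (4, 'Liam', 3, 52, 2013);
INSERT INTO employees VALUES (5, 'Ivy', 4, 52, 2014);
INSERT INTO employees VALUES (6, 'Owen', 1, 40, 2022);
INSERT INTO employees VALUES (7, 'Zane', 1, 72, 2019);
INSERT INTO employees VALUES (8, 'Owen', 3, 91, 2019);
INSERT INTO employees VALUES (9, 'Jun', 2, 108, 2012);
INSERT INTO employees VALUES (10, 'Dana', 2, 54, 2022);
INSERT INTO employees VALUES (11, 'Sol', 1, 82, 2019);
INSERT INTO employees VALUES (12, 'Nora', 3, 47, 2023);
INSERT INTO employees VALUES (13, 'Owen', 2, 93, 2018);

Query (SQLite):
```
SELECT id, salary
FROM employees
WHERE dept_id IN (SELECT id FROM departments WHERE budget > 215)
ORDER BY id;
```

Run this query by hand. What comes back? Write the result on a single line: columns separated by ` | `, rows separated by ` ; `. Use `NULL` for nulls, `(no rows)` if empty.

1 | 86 ; 5 | 52 ; 6 | 40 ; 7 | 72 ; 11 | 82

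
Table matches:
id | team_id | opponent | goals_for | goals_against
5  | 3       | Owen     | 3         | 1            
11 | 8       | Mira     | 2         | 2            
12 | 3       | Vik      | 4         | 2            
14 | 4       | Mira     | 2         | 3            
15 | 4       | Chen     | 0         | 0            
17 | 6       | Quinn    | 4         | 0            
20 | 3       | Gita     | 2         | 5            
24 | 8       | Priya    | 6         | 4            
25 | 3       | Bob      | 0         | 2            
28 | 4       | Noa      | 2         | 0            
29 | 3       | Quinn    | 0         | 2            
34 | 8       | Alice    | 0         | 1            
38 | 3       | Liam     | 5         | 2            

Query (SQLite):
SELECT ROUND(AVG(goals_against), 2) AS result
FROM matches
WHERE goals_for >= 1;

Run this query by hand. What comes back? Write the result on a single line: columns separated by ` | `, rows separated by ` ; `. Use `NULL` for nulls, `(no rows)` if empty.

Rows where goals_for >= 1 → goals_against values: [1, 2, 2, 3, 0, 5, 4, 0, 2].
AVG = 19 / 9 (rounded to 2 dp).

2.11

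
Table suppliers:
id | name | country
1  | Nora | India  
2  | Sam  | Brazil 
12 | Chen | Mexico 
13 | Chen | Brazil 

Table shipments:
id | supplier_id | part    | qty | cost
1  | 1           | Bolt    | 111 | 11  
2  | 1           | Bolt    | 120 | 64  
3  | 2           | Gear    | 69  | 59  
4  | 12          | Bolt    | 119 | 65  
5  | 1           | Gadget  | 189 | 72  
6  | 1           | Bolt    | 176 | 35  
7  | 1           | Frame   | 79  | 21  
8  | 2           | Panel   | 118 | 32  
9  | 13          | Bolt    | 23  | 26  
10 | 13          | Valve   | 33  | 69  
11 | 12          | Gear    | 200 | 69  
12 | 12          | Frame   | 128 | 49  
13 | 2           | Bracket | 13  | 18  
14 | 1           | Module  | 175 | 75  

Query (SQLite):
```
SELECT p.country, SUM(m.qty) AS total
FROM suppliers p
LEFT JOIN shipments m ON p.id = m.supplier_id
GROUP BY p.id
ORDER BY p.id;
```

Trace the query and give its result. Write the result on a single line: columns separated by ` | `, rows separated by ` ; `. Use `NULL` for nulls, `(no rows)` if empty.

India | 850 ; Brazil | 200 ; Mexico | 447 ; Brazil | 56

LEFT JOIN keeps every suppliers row; unmatched ones get NULL for shipments columns.
Group by suppliers.id and compute SUM(m.qty). SUM over an all-NULL group is NULL.
  1: ids {1, 2, 5, 6, 7, 14} → SUM(m.qty)=850
  2: ids {3, 8, 13} → SUM(m.qty)=200
  12: ids {4, 11, 12} → SUM(m.qty)=447
  13: ids {9, 10} → SUM(m.qty)=56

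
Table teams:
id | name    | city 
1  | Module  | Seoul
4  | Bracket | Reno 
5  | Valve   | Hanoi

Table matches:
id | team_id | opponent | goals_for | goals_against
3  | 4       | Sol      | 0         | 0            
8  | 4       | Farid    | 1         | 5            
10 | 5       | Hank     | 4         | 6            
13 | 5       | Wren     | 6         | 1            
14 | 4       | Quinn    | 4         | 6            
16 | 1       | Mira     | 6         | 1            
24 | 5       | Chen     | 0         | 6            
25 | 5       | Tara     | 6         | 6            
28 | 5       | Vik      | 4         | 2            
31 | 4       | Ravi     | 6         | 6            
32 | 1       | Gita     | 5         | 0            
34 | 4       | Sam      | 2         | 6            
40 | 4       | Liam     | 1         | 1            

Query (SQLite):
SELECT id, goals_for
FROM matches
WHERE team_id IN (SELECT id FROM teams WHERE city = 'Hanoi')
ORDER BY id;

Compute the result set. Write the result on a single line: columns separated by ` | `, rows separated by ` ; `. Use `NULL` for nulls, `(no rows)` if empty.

10 | 4 ; 13 | 6 ; 24 | 0 ; 25 | 6 ; 28 | 4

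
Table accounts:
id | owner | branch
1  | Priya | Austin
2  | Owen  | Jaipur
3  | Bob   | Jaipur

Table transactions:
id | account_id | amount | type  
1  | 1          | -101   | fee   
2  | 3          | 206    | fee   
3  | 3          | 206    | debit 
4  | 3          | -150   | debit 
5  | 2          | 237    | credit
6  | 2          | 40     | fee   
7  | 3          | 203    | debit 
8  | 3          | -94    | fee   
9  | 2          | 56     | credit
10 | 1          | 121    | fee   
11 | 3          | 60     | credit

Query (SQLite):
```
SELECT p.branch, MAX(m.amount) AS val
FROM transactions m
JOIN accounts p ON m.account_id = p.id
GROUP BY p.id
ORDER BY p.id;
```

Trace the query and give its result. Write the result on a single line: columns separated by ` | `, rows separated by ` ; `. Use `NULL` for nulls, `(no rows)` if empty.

Join each transactions row to its accounts via account_id.
Group joined rows by accounts.id; compute MAX(m.amount) per group.
  1: ids {1, 10} → MAX(m.amount)=121
  2: ids {5, 6, 9} → MAX(m.amount)=237
  3: ids {2, 3, 4, 7, 8, 11} → MAX(m.amount)=206

Austin | 121 ; Jaipur | 237 ; Jaipur | 206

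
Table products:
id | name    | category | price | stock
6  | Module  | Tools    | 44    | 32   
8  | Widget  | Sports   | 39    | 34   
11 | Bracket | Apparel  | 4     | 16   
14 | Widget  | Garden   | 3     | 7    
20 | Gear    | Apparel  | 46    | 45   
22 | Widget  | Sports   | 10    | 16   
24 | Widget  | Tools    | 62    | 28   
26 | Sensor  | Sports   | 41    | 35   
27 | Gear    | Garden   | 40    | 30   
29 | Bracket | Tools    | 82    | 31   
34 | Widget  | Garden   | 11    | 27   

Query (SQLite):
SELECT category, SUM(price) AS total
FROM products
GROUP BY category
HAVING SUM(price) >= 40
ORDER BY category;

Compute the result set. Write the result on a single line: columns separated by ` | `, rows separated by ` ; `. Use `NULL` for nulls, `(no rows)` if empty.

Partition products by category; compute SUM(price) within each group.
HAVING: keep groups where SUM(price) >= 40.
  Apparel: ids {11, 20} → SUM(price)=50
  Garden: ids {14, 27, 34} → SUM(price)=54
  Sports: ids {8, 22, 26} → SUM(price)=90
  Tools: ids {6, 24, 29} → SUM(price)=188

Apparel | 50 ; Garden | 54 ; Sports | 90 ; Tools | 188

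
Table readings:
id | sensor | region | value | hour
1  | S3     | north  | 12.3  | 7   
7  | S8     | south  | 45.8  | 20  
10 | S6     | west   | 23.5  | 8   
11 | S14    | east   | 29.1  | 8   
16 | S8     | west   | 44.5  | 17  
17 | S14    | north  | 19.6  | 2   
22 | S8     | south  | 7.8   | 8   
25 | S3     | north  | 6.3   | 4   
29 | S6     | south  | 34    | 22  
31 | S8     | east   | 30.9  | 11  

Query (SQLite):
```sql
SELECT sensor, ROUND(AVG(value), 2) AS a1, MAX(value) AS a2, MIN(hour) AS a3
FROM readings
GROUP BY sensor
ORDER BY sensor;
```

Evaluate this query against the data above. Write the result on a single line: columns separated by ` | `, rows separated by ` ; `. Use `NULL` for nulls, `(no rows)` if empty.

S14 | 24.35 | 29.1 | 2 ; S3 | 9.3 | 12.3 | 4 ; S6 | 28.75 | 34 | 8 ; S8 | 32.25 | 45.8 | 8

Group readings by sensor.
Per group compute: ROUND(AVG(value), 2), MAX(value), MIN(hour).
  S14: ids {11, 17} → ROUND(AVG(value), 2)=24.35, MAX(value)=29.1, MIN(hour)=2
  S3: ids {1, 25} → ROUND(AVG(value), 2)=9.3, MAX(value)=12.3, MIN(hour)=4
  S6: ids {10, 29} → ROUND(AVG(value), 2)=28.75, MAX(value)=34, MIN(hour)=8
  S8: ids {7, 16, 22, 31} → ROUND(AVG(value), 2)=32.25, MAX(value)=45.8, MIN(hour)=8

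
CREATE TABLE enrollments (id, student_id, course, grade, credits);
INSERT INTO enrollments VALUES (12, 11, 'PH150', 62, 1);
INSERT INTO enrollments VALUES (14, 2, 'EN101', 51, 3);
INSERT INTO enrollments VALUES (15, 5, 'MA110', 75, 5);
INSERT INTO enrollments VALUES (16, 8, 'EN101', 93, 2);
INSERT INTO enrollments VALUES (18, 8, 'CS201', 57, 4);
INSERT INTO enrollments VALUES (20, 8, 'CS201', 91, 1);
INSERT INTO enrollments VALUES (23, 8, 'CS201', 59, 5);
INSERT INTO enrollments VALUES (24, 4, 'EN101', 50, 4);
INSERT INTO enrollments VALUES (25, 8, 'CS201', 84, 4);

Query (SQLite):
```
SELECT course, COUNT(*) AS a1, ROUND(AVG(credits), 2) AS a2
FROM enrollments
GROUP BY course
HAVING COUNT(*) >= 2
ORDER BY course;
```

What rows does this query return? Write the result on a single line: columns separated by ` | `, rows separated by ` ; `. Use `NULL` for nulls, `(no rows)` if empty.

Group enrollments by course.
Per group compute: COUNT(*), ROUND(AVG(credits), 2).
HAVING: drop groups with fewer than 2 rows.
  CS201: ids {18, 20, 23, 25} → COUNT(*)=4, ROUND(AVG(credits), 2)=3.5
  EN101: ids {14, 16, 24} → COUNT(*)=3, ROUND(AVG(credits), 2)=3
  MA110: ids {15} → COUNT(*)=1, ROUND(AVG(credits), 2)=5
  PH150: ids {12} → COUNT(*)=1, ROUND(AVG(credits), 2)=1

CS201 | 4 | 3.5 ; EN101 | 3 | 3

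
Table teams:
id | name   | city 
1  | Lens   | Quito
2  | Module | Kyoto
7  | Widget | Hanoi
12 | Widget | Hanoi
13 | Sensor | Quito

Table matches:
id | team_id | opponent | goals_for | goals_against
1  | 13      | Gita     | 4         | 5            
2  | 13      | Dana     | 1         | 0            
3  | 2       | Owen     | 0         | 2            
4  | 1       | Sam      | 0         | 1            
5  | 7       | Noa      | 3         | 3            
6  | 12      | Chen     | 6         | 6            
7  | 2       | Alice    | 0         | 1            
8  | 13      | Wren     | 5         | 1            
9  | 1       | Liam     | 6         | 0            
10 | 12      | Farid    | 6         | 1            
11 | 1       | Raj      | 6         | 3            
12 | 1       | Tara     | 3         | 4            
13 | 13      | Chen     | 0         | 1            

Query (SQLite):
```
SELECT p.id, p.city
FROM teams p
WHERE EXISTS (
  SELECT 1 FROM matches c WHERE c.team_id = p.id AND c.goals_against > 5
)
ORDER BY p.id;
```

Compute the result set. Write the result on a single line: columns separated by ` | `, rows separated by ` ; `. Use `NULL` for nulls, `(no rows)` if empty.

For each teams row, check whether any matches with matching team_id has goals_against > 5.
Keep rows where that is true.

12 | Hanoi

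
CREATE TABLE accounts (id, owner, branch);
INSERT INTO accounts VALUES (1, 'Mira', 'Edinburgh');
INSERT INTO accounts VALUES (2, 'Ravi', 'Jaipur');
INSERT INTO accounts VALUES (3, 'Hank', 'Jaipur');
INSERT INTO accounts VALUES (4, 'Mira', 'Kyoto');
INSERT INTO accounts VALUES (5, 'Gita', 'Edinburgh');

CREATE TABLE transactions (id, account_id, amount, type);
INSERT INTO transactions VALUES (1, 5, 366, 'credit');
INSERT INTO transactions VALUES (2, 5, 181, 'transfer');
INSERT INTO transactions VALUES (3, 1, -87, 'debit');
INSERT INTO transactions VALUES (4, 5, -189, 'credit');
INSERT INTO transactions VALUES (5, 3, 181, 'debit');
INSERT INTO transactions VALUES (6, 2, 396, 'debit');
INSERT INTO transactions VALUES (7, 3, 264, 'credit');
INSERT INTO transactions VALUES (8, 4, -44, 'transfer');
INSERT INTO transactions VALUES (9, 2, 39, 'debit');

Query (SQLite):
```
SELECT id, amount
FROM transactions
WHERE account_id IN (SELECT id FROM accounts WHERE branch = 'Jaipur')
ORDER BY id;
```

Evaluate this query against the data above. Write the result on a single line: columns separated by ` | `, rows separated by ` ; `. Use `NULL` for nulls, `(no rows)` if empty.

5 | 181 ; 6 | 396 ; 7 | 264 ; 9 | 39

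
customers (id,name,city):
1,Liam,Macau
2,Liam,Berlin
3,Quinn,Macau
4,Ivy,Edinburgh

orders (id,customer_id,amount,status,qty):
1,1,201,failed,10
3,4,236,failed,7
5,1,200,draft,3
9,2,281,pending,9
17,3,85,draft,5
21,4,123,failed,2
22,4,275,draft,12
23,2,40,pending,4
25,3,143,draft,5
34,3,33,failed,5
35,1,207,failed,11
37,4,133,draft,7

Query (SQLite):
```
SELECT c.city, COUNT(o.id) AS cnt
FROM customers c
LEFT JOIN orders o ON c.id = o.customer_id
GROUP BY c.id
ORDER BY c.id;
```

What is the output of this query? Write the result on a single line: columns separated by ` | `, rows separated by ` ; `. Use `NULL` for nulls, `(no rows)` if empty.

Macau | 3 ; Berlin | 2 ; Macau | 3 ; Edinburgh | 4

LEFT JOIN keeps every customers row; unmatched ones get NULL for orders columns.
Group by customers.id and compute COUNT(o.id). COUNT(col) of an all-NULL group is 0.
  1: ids {1, 5, 35} → COUNT(o.id)=3
  2: ids {9, 23} → COUNT(o.id)=2
  3: ids {17, 25, 34} → COUNT(o.id)=3
  4: ids {3, 21, 22, 37} → COUNT(o.id)=4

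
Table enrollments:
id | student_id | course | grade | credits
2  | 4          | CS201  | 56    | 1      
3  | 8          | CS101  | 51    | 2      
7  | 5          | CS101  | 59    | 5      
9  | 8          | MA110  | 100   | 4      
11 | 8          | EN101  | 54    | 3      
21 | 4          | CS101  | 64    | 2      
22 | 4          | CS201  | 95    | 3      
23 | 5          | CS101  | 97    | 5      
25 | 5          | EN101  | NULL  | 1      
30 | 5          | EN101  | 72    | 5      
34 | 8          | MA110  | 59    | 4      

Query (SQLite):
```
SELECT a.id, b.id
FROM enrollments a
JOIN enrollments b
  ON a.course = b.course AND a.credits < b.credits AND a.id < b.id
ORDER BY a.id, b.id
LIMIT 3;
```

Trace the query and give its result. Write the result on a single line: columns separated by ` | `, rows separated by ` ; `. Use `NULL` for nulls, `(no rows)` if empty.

Pairs (a,b) with same course, a.credits < b.credits, a.id < b.id.
course groups: CS101:{3,7,21,23} CS201:{2,22} EN101:{11,25,30} MA110:{9,34}
Ordered by (a.id, b.id); first 3.

2 | 22 ; 3 | 7 ; 3 | 23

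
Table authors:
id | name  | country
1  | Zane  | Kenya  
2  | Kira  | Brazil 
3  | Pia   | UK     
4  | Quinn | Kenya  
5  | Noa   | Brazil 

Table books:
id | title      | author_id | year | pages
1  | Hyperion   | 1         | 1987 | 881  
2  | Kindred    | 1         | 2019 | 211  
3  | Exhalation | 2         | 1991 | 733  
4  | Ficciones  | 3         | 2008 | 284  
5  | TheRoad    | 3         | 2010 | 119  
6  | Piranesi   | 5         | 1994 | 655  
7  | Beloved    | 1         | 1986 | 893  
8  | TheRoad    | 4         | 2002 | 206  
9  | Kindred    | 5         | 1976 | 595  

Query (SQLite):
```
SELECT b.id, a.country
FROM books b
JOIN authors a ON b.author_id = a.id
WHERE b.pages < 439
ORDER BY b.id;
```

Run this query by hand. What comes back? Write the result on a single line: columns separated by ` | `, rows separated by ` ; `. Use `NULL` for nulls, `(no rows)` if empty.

2 | Kenya ; 4 | UK ; 5 | UK ; 8 | Kenya

Each books row matches the authors row where author_id = authors.id.
Then keep rows with b.pages < 439.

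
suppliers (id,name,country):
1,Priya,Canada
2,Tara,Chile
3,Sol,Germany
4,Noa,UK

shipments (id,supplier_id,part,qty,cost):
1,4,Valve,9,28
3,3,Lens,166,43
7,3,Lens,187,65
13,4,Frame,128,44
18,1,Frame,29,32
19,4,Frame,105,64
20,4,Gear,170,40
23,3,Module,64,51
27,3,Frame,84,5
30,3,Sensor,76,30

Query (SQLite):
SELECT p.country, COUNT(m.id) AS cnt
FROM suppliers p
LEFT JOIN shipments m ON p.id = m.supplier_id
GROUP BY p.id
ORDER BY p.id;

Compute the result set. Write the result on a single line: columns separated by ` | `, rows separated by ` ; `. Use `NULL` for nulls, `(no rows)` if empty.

LEFT JOIN keeps every suppliers row; unmatched ones get NULL for shipments columns.
Group by suppliers.id and compute COUNT(m.id). COUNT(col) of an all-NULL group is 0.
  1: ids {18} → COUNT(m.id)=1
  2: ids {—} → COUNT(m.id)=0
  3: ids {3, 7, 23, 27, 30} → COUNT(m.id)=5
  4: ids {1, 13, 19, 20} → COUNT(m.id)=4

Canada | 1 ; Chile | 0 ; Germany | 5 ; UK | 4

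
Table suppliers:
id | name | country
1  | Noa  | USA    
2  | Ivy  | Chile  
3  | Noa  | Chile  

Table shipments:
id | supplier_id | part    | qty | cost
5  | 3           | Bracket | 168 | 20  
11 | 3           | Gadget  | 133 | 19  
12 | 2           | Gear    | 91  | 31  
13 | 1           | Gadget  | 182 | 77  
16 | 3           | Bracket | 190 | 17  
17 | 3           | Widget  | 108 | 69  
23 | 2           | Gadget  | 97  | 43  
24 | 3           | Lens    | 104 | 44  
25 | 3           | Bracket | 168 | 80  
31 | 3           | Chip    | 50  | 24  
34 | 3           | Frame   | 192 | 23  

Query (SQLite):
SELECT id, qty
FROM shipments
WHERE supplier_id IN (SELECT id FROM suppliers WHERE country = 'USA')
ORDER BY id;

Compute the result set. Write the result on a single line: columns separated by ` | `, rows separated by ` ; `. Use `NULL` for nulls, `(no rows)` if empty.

13 | 182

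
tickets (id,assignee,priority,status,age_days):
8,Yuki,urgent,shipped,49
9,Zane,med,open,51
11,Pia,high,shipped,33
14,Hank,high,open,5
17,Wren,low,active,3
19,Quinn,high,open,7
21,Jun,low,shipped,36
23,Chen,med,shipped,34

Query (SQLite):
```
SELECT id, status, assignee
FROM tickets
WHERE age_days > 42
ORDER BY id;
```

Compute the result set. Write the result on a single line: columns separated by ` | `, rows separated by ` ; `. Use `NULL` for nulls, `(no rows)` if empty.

8 | shipped | Yuki ; 9 | open | Zane

age_days > 42: ids {8, 9}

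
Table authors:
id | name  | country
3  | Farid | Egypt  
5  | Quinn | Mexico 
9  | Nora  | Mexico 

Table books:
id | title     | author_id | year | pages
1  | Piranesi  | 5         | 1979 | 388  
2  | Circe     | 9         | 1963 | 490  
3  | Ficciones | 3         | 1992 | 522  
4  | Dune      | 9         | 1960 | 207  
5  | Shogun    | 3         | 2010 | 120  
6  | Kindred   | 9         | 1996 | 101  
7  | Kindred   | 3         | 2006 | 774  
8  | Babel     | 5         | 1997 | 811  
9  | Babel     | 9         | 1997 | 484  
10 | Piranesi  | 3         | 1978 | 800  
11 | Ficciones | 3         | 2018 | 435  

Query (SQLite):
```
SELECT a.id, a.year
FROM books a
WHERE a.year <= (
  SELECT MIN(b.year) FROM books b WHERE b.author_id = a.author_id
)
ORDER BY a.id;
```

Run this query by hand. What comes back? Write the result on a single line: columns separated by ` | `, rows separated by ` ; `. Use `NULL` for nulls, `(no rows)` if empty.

For each books row a, compute MIN(year) over rows sharing a.author_id.
Keep row a if a.year <= that per-group MIN.
  author_id=3: MIN(year) = 1978
  author_id=5: MIN(year) = 1979
  author_id=9: MIN(year) = 1960

1 | 1979 ; 4 | 1960 ; 10 | 1978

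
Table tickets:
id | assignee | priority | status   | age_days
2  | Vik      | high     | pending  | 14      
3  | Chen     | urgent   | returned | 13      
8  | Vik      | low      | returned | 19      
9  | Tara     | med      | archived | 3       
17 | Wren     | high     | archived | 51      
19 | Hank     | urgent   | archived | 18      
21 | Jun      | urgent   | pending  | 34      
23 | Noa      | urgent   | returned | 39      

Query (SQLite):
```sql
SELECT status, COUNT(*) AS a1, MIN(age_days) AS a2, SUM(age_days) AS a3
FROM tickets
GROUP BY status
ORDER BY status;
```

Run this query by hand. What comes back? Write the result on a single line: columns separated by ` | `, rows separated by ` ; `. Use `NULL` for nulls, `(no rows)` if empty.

archived | 3 | 3 | 72 ; pending | 2 | 14 | 48 ; returned | 3 | 13 | 71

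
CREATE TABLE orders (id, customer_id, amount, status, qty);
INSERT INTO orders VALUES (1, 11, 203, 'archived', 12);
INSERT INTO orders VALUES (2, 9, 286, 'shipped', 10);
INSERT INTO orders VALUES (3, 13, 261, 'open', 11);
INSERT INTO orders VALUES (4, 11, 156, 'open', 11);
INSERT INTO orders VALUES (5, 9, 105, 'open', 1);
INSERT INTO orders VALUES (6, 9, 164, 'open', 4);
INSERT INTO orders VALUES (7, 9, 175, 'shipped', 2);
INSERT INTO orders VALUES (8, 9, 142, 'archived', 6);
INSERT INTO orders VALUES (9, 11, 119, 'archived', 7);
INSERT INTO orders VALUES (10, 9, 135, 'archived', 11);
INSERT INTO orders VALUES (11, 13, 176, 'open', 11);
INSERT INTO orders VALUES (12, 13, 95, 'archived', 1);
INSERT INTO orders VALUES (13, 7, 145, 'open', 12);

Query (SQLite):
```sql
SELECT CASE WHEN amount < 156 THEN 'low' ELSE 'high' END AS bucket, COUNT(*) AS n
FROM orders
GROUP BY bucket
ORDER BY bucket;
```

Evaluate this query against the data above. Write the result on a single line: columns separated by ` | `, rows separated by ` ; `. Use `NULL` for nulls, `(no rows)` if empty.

Bucket rows by amount < 156 → 'low' else 'high'; count each bucket.

high | 7 ; low | 6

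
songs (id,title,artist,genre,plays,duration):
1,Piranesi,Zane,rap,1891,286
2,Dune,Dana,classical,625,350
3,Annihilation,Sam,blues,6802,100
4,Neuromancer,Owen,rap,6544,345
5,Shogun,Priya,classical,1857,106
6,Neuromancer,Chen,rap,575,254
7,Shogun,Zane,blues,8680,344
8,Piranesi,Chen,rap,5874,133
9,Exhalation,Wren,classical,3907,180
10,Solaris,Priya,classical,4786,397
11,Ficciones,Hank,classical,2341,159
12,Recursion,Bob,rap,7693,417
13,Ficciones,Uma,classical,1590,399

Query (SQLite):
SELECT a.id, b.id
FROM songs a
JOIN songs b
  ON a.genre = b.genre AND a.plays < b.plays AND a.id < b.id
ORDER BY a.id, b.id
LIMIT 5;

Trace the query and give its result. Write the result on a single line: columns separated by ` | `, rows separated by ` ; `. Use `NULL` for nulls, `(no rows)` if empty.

Pairs (a,b) with same genre, a.plays < b.plays, a.id < b.id.
genre groups: blues:{3,7} classical:{2,5,9,10,11,13} rap:{1,4,6,8,12}
Ordered by (a.id, b.id); first 5.

1 | 4 ; 1 | 8 ; 1 | 12 ; 2 | 5 ; 2 | 9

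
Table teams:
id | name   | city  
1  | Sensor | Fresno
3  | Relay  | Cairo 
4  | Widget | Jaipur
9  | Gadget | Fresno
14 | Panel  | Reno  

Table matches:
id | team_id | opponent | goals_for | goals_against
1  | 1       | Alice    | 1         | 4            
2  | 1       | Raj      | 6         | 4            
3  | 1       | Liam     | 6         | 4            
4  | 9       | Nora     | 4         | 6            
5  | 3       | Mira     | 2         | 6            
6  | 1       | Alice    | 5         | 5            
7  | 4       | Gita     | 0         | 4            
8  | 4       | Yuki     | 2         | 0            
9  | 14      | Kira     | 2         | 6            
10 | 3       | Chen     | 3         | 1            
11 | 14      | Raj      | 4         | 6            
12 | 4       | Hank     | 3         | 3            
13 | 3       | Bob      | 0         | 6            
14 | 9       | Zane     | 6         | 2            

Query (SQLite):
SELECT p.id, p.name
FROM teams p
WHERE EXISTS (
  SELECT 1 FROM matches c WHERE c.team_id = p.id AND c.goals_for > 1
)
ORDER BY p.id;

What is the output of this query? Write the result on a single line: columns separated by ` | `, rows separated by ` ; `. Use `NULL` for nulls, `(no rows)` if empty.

1 | Sensor ; 3 | Relay ; 4 | Widget ; 9 | Gadget ; 14 | Panel

For each teams row, check whether any matches with matching team_id has goals_for > 1.
Keep rows where that is true.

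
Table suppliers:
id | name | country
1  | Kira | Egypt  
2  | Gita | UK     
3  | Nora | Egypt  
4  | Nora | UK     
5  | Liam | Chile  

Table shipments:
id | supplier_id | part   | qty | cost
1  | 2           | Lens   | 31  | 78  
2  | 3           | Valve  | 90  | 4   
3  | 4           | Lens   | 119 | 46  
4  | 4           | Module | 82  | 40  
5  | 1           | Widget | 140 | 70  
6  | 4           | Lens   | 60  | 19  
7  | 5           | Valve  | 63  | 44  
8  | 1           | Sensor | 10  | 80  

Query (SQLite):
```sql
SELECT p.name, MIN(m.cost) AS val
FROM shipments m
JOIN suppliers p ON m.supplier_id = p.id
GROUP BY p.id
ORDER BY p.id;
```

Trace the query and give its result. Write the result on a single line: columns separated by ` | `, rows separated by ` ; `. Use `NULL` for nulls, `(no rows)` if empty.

Kira | 70 ; Gita | 78 ; Nora | 4 ; Nora | 19 ; Liam | 44

Join each shipments row to its suppliers via supplier_id.
Group joined rows by suppliers.id; compute MIN(m.cost) per group.
  1: ids {5, 8} → MIN(m.cost)=70
  2: ids {1} → MIN(m.cost)=78
  3: ids {2} → MIN(m.cost)=4
  4: ids {3, 4, 6} → MIN(m.cost)=19
  5: ids {7} → MIN(m.cost)=44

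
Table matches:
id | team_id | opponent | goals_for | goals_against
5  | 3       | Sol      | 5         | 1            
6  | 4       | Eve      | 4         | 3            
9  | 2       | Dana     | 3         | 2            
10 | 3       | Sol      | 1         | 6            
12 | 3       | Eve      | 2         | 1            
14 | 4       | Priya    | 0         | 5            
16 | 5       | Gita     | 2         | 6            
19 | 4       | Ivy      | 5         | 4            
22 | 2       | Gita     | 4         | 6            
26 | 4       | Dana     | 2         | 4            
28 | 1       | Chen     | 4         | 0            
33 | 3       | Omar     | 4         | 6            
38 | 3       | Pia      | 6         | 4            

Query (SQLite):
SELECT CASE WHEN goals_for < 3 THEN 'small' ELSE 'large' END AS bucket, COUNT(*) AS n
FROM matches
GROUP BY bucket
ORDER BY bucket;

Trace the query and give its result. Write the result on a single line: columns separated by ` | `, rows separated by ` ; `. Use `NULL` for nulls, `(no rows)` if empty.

large | 8 ; small | 5

Bucket rows by goals_for < 3 → 'small' else 'large'; count each bucket.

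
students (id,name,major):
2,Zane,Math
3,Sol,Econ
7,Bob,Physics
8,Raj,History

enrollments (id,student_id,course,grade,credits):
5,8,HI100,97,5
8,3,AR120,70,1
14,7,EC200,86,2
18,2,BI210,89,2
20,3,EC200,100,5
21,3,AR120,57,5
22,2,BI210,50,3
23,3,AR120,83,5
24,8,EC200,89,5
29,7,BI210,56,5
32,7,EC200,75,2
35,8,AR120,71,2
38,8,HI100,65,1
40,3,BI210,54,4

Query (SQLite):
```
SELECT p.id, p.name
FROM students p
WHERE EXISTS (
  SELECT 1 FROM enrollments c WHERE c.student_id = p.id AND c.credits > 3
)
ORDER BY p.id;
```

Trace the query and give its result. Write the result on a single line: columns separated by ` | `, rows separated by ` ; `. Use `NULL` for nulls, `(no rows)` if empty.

For each students row, check whether any enrollments with matching student_id has credits > 3.
Keep rows where that is true.

3 | Sol ; 7 | Bob ; 8 | Raj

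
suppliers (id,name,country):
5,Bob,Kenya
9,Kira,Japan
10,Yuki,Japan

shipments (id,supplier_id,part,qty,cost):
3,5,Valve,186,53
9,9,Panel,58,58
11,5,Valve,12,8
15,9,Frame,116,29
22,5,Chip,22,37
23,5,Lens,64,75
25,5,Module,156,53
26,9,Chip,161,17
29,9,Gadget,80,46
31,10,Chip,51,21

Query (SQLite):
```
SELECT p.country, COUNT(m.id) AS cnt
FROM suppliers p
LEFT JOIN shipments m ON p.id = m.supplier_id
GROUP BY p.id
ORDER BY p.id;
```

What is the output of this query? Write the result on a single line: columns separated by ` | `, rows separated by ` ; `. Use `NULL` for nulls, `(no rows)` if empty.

LEFT JOIN keeps every suppliers row; unmatched ones get NULL for shipments columns.
Group by suppliers.id and compute COUNT(m.id). COUNT(col) of an all-NULL group is 0.
  5: ids {3, 11, 22, 23, 25} → COUNT(m.id)=5
  9: ids {9, 15, 26, 29} → COUNT(m.id)=4
  10: ids {31} → COUNT(m.id)=1

Kenya | 5 ; Japan | 4 ; Japan | 1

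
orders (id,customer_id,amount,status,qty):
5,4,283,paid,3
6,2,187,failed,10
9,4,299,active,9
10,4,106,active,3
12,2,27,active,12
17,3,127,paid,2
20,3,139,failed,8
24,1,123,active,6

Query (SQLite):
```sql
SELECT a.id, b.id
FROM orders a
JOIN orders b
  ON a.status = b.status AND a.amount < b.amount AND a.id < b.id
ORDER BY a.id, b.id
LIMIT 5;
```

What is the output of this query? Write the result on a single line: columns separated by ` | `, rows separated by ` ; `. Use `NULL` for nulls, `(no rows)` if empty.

10 | 24 ; 12 | 24

Pairs (a,b) with same status, a.amount < b.amount, a.id < b.id.
status groups: active:{9,10,12,24} failed:{6,20} paid:{5,17}
Ordered by (a.id, b.id); first 5.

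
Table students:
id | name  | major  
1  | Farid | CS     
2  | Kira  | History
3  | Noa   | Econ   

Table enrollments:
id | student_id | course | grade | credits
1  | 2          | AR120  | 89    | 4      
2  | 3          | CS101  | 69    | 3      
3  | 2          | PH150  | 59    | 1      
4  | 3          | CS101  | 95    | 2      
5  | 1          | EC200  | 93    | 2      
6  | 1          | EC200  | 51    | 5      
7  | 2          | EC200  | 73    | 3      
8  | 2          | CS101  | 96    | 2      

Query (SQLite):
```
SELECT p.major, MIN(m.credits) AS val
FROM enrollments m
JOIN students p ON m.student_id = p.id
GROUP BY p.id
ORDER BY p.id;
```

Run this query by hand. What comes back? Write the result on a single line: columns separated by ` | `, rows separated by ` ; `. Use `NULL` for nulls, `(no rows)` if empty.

CS | 2 ; History | 1 ; Econ | 2

Join each enrollments row to its students via student_id.
Group joined rows by students.id; compute MIN(m.credits) per group.
  1: ids {5, 6} → MIN(m.credits)=2
  2: ids {1, 3, 7, 8} → MIN(m.credits)=1
  3: ids {2, 4} → MIN(m.credits)=2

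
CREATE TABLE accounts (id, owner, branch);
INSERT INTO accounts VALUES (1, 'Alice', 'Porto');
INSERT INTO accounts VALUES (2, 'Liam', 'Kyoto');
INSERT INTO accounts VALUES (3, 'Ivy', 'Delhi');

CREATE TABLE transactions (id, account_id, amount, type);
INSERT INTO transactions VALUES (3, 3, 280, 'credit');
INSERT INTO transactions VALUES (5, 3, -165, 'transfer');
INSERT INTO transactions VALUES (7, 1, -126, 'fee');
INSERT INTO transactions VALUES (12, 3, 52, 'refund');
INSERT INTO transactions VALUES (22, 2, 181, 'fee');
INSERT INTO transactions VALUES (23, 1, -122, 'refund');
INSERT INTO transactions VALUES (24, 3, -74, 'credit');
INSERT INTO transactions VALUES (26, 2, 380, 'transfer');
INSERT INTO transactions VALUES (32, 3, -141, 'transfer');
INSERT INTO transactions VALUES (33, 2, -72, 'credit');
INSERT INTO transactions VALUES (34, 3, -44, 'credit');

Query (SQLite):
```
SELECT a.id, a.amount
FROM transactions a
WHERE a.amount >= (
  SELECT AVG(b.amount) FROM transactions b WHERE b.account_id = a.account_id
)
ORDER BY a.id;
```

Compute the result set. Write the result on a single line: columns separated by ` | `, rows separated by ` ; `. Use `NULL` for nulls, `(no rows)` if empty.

3 | 280 ; 12 | 52 ; 22 | 181 ; 23 | -122 ; 26 | 380

For each transactions row a, compute AVG(amount) over rows sharing a.account_id.
Keep row a if a.amount >= that per-group AVG.
  account_id=1: AVG(amount) = -124.0
  account_id=2: AVG(amount) = 163.0
  account_id=3: AVG(amount) = -15.333333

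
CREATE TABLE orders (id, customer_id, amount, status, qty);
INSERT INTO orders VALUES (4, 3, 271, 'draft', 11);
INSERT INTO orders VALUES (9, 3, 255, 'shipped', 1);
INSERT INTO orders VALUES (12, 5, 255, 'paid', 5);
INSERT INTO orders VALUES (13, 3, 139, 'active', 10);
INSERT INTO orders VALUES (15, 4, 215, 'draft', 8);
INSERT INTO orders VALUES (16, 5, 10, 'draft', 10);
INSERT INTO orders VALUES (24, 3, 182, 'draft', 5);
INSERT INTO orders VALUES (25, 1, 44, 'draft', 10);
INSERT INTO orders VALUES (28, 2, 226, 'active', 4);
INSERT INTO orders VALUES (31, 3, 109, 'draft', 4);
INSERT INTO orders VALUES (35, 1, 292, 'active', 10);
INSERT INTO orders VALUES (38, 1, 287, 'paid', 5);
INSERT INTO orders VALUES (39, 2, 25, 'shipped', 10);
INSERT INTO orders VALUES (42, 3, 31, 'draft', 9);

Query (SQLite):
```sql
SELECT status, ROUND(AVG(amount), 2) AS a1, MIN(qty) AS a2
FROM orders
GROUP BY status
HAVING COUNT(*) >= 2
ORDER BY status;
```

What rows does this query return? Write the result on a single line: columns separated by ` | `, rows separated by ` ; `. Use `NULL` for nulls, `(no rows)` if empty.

Group orders by status.
Per group compute: ROUND(AVG(amount), 2), MIN(qty).
HAVING: drop groups with fewer than 2 rows.
  active: ids {13, 28, 35} → ROUND(AVG(amount), 2)=219, MIN(qty)=4
  draft: ids {4, 15, 16, 24, 25, 31, 42} → ROUND(AVG(amount), 2)=123.14, MIN(qty)=4
  paid: ids {12, 38} → ROUND(AVG(amount), 2)=271, MIN(qty)=5
  shipped: ids {9, 39} → ROUND(AVG(amount), 2)=140, MIN(qty)=1

active | 219 | 4 ; draft | 123.14 | 4 ; paid | 271 | 5 ; shipped | 140 | 1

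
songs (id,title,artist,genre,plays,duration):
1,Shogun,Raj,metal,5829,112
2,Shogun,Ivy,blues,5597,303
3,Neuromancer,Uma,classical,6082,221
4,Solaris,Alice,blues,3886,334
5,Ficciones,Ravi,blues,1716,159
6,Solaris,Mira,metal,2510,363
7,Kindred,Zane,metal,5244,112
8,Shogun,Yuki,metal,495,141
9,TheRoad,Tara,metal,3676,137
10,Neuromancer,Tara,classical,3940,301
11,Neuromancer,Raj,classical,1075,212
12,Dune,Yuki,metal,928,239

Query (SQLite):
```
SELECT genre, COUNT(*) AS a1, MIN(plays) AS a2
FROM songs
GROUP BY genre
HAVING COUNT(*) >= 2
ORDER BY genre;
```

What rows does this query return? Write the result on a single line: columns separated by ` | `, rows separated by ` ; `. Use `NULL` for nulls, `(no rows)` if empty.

Group songs by genre.
Per group compute: COUNT(*), MIN(plays).
HAVING: drop groups with fewer than 2 rows.
  blues: ids {2, 4, 5} → COUNT(*)=3, MIN(plays)=1716
  classical: ids {3, 10, 11} → COUNT(*)=3, MIN(plays)=1075
  metal: ids {1, 6, 7, 8, 9, 12} → COUNT(*)=6, MIN(plays)=495

blues | 3 | 1716 ; classical | 3 | 1075 ; metal | 6 | 495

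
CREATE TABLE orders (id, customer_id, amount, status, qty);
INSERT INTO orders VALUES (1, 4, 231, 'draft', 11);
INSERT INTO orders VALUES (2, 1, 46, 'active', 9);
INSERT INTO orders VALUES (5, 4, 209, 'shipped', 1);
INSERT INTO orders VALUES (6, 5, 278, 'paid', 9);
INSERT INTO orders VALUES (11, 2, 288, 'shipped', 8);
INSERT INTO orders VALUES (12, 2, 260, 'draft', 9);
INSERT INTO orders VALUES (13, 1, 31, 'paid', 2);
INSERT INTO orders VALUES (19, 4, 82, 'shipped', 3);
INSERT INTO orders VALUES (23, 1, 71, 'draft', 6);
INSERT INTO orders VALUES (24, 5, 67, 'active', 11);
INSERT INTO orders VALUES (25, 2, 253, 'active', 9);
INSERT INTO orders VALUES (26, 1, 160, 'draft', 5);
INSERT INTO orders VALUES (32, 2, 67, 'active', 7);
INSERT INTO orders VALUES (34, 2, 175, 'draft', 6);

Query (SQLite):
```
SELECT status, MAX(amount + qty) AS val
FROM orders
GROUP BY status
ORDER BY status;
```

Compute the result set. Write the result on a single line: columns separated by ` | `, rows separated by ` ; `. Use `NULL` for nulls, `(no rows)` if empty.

For each row compute amount + qty.
Group by status; take MAX of the expression per group.
  active: ids {2, 24, 25, 32} → MAX(amount + qty)=262
  draft: ids {1, 12, 23, 26, 34} → MAX(amount + qty)=269
  paid: ids {6, 13} → MAX(amount + qty)=287
  shipped: ids {5, 11, 19} → MAX(amount + qty)=296

active | 262 ; draft | 269 ; paid | 287 ; shipped | 296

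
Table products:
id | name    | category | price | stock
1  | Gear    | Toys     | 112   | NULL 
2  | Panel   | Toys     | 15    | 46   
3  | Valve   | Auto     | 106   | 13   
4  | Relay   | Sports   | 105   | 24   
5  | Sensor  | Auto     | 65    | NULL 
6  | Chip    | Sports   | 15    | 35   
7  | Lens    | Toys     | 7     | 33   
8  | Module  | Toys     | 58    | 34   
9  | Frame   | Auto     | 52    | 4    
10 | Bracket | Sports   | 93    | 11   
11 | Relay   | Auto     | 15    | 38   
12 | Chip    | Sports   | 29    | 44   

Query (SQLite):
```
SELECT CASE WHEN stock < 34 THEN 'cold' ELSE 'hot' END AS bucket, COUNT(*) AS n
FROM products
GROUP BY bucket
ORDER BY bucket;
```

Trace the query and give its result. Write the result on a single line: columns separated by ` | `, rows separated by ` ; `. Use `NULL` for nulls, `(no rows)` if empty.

cold | 5 ; hot | 7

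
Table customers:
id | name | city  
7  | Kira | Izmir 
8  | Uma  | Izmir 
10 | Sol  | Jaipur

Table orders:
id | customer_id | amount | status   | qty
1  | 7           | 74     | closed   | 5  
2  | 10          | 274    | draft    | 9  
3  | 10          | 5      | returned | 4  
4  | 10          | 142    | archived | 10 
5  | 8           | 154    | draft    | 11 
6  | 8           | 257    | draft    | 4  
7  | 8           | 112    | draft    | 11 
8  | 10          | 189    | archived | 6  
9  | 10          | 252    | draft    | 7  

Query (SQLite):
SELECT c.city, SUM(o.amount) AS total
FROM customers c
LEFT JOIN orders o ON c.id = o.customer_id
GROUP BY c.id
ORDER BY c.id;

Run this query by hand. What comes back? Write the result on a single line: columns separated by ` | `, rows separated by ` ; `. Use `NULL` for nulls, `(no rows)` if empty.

Izmir | 74 ; Izmir | 523 ; Jaipur | 862

LEFT JOIN keeps every customers row; unmatched ones get NULL for orders columns.
Group by customers.id and compute SUM(o.amount). SUM over an all-NULL group is NULL.
  7: ids {1} → SUM(o.amount)=74
  8: ids {5, 6, 7} → SUM(o.amount)=523
  10: ids {2, 3, 4, 8, 9} → SUM(o.amount)=862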